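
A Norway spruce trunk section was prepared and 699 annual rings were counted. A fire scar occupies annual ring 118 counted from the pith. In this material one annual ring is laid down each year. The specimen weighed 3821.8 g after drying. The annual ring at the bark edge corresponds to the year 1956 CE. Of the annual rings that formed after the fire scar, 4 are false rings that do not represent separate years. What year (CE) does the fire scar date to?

1379 CE

Between annual ring 118 and the bark edge there are 699 − 118 = 581 annual rings.
Removing the 4 false annual rings leaves 581 − 4 = 577 true annual rings beyond the fire scar.
The annual ring at the bark edge is 1956 CE, so the fire scar dates to 1956 − 577 = 1379 CE.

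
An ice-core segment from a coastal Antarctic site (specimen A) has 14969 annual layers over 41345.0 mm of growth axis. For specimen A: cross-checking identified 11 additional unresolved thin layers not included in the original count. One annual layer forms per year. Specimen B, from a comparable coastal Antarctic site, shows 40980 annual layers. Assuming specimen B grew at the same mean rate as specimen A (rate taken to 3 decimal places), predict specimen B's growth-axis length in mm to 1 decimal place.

113104.8 mm

Specimen A: after corrections the count is 14969 + 11 = 14980 annual layers.
A: Extension rate ≈ 41345.0 / 14980 = 2.760 mm per year.
Length of B = 2.760 × 40980 = 113104.8 mm.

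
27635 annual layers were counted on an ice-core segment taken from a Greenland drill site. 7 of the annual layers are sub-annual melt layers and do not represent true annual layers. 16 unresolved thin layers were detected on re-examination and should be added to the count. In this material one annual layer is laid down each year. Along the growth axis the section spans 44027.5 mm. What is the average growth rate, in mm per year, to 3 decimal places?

Adjusted count: 27635 − 7 + 16 = 27644 annual layers.
Mean rate = 44027.5 mm / 27644 years ≈ 1.593 mm per year.

1.593 mm per year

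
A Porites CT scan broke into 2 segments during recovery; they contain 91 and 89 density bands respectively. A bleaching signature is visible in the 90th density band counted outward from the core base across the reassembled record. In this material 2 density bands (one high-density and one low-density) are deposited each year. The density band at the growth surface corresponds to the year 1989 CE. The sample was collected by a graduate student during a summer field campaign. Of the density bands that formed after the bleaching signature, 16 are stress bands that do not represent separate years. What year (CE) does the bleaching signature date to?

Total density bands = 91 + 89 = 180.
180 − 90 = 90 density bands lie beyond the bleaching signature toward the growth surface.
90 − 16 false = 74 true density bands after the bleaching signature.
Dividing by 2 density bands per year: 74 / 2 = 37 years.
Counting back 37 years from 1989 CE places the bleaching signature in 1989 − 37 = 1952 CE.

1952 CE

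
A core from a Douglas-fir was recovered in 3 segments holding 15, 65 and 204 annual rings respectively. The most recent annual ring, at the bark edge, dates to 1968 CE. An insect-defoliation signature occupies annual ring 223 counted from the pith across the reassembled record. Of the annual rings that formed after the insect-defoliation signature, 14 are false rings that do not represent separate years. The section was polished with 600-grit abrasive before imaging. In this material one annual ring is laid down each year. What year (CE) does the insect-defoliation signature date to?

1921 CE

Total annual rings = 15 + 65 + 204 = 284.
Between annual ring 223 and the bark edge there are 284 − 223 = 61 annual rings.
Excluding 14 false annual rings: 61 − 14 = 47.
Counting back 47 years from 1968 CE places the insect-defoliation signature in 1968 − 47 = 1921 CE.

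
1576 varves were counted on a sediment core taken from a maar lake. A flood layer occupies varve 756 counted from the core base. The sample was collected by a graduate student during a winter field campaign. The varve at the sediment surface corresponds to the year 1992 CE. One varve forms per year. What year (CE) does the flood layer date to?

1172 CE

Between varve 756 and the sediment surface there are 1576 − 756 = 820 varves.
Counting back 820 years from 1992 CE places the flood layer in 1992 − 820 = 1172 CE.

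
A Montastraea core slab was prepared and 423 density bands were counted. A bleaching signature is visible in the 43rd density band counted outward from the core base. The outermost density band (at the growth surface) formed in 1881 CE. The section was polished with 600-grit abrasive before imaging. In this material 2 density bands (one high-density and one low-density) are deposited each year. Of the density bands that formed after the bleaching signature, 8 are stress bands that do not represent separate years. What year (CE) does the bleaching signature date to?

Between density band 43 and the growth surface there are 423 − 43 = 380 density bands.
Excluding 8 false density bands: 380 − 8 = 372.
372 density bands at 2 per year is 372 / 2 = 186 years.
The density band at the growth surface is 1881 CE, so the bleaching signature dates to 1881 − 186 = 1695 CE.

1695 CE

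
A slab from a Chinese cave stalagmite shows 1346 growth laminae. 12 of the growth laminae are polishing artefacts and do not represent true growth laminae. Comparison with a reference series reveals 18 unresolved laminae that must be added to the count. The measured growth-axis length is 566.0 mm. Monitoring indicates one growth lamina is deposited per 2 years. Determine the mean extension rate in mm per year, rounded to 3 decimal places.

Adjusted count: 1346 − 12 + 18 = 1352 growth laminae.
1352 growth laminae at 2 years each span 1352 × 2 = 2704 years.
Extension rate ≈ 566.0 / 2704 = 0.209 mm per year.

0.209 mm per year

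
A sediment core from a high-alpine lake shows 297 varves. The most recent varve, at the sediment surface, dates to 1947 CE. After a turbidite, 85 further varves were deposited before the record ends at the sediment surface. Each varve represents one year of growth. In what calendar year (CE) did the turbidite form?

1862 CE

85 varves post-date the turbidite.
1947 − 85 = 1862 CE.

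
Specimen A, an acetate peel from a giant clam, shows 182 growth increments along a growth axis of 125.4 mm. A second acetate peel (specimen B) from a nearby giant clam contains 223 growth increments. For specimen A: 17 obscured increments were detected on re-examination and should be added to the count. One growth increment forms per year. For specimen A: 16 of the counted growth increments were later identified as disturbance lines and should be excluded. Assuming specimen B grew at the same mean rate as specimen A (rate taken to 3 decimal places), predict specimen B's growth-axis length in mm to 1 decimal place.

152.8 mm

Specimen A: correcting the raw count gives 182 − 16 + 17 = 183 true growth increments.
A: Extension rate ≈ 125.4 / 183 = 0.685 mm per year.
For B, 0.685 mm/year × 223 years = 152.8 mm.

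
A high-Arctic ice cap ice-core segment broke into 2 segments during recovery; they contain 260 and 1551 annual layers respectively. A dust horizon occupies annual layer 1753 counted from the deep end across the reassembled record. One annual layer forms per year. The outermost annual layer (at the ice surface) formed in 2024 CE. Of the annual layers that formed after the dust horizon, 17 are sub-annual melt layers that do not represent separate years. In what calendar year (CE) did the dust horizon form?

Total annual layers = 260 + 1551 = 1811.
1811 − 1753 = 58 annual layers lie beyond the dust horizon toward the ice surface.
Excluding 17 false annual layers: 58 − 17 = 41.
2024 − 41 = 1983 CE.

1983 CE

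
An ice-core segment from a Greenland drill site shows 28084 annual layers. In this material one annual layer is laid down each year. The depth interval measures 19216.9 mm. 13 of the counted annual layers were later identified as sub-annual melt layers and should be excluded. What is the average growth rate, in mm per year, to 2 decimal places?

Adjusted count: 28084 − 13 = 28071 annual layers.
Extension rate ≈ 19216.9 / 28071 = 0.68 mm per year.

0.68 mm per year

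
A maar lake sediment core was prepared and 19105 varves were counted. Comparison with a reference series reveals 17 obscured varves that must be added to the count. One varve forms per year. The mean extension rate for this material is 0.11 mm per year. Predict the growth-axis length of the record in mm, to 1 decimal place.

2103.4 mm

Adjusted count: 19105 + 17 = 19122 varves.
Length ≈ 0.11 × 19122 = 2103.4 mm.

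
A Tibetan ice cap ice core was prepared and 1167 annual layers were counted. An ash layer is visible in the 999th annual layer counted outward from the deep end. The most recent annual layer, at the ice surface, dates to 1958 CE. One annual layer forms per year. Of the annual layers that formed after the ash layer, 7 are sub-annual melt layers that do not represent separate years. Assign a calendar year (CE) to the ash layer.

The ash layer sits at annual layer 999 from the deep end, so 1167 − 999 = 168 annual layers formed after it.
168 − 7 false = 161 true annual layers after the ash layer.
1958 − 161 = 1797 CE.

1797 CE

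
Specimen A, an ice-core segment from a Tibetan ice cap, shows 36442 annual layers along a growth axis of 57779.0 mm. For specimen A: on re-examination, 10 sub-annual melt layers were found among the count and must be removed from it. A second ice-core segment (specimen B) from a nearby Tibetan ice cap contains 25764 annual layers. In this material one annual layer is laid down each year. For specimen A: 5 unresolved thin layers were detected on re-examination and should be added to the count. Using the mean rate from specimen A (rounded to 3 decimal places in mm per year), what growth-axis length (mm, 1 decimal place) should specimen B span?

Specimen A: true annual layer count = 36442 − 10 + 5 = 36437.
A: Extension rate ≈ 57779.0 / 36437 = 1.586 mm/yr.
B's length ≈ 1.586 × 25764 = 40861.7 mm.

40861.7 mm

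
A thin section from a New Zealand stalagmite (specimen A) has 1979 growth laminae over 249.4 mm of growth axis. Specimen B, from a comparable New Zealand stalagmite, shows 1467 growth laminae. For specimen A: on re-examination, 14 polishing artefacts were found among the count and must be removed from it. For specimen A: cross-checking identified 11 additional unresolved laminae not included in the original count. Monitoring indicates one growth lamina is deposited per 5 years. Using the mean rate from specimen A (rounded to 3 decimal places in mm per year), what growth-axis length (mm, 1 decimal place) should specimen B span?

183.4 mm

Specimen A: after corrections the count is 1979 − 14 + 11 = 1976 growth laminae.
Specimen A: 1976 growth laminae at 5 years each span 1976 × 5 = 9880 years.
A: Extension rate ≈ 249.4 / 9880 = 0.025 mm/year.
Specimen B: at 5 years per growth lamina, 1467 × 5 = 7335 years. Length of B = 0.025 × 7335 = 183.4 mm.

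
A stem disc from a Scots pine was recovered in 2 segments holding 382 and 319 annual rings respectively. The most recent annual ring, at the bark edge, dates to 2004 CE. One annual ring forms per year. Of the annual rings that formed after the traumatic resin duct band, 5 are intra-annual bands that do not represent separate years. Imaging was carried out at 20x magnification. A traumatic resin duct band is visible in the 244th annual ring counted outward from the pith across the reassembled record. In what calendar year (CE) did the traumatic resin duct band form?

Total annual rings = 382 + 319 = 701.
The traumatic resin duct band sits at annual ring 244 from the pith, so 701 − 244 = 457 annual rings formed after it.
Removing the 5 false annual rings leaves 457 − 5 = 452 true annual rings beyond the traumatic resin duct band.
Counting back 452 years from 2004 CE places the traumatic resin duct band in 2004 − 452 = 1552 CE.

1552 CE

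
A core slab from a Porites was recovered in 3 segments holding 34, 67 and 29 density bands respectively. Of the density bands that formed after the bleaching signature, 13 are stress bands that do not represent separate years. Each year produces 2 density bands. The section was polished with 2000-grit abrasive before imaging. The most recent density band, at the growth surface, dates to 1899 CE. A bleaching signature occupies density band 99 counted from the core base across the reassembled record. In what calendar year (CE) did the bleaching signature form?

1890 CE

Total density bands = 34 + 67 + 29 = 130.
Between density band 99 and the growth surface there are 130 − 99 = 31 density bands.
Excluding 13 false density bands: 31 − 13 = 18.
18 density bands at 2 per year is 18 / 2 = 9 years.
Counting back 9 years from 1899 CE places the bleaching signature in 1899 − 9 = 1890 CE.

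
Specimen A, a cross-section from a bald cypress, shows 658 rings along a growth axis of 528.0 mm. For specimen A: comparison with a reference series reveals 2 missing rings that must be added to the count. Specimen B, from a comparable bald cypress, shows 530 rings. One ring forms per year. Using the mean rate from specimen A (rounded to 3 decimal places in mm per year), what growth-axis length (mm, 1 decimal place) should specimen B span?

424.0 mm

Specimen A: after corrections the count is 658 + 2 = 660 rings.
A: 528.0 mm over 660 years gives 528.0 / 660 ≈ 0.800 mm/yr.
Length of B = 0.800 × 530 = 424.0 mm.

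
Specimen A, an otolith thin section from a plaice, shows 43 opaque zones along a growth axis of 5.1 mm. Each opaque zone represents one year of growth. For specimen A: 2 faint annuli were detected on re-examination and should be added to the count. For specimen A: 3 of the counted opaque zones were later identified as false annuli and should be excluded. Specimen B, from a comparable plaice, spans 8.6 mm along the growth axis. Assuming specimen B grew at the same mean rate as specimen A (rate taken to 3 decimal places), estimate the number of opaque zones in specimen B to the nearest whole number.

Specimen A: true opaque zone count = 43 − 3 + 2 = 42.
A: Mean rate = 5.1 mm / 42 years ≈ 0.121 mm/year.
Specimen B: 8.6 mm / 0.121 mm per year = 71.07 years ≈ 71 opaque zones.

71 opaque zones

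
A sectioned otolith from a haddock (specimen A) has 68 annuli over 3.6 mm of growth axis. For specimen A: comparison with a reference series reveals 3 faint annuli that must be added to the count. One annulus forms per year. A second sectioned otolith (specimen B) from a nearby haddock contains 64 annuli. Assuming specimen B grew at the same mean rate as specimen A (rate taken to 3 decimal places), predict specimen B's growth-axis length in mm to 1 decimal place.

Specimen A: correcting the raw count gives 68 + 3 = 71 true annuli.
A: Mean rate = 3.6 mm / 71 years ≈ 0.051 mm/yr.
For B, 0.051 mm/year × 64 years = 3.3 mm.

3.3 mm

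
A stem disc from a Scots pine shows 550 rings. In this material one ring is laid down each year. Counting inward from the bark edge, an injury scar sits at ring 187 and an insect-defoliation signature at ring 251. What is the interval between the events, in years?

251 − 187 = 64 rings lie between the two events.
At one ring per year, 64 years elapsed between them.

64 yr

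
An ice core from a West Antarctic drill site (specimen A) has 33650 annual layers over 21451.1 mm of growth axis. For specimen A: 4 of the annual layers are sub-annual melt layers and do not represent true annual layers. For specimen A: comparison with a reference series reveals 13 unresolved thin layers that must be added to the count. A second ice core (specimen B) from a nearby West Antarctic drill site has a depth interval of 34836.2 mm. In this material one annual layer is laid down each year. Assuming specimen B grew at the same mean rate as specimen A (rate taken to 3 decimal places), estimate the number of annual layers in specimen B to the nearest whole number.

Specimen A: true annual layer count = 33650 − 4 + 13 = 33659.
A: Extension rate ≈ 21451.1 / 33659 = 0.637 mm per year.
Specimen B: 34836.2 mm / 0.637 mm per year = 54687.91 years ≈ 54688 annual layers.

54688 annual layers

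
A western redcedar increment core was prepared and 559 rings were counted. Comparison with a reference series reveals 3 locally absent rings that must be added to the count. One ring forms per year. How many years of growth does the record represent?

562 years

Adjusted count: 559 + 3 = 562 rings.
With a one-to-one ring periodicity this is 562 years.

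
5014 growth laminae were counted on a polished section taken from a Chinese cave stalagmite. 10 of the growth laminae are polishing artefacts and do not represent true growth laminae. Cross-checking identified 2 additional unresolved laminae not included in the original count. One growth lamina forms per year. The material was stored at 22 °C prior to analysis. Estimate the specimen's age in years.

5006 yr

Correcting the raw count gives 5014 − 10 + 2 = 5006 true growth laminae.
At one growth lamina per year, that is 5006 years.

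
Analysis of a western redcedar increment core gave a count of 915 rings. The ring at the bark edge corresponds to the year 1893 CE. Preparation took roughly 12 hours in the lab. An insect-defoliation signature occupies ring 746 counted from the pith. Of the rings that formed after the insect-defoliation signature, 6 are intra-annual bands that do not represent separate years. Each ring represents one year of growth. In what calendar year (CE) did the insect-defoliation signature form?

1730 CE

915 − 746 = 169 rings lie beyond the insect-defoliation signature toward the bark edge.
169 − 6 false = 163 true rings after the insect-defoliation signature.
Counting back 163 years from 1893 CE places the insect-defoliation signature in 1893 − 163 = 1730 CE.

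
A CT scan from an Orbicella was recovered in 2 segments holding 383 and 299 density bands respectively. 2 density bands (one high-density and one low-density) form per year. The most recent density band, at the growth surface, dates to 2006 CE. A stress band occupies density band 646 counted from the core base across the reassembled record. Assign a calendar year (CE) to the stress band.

Total density bands = 383 + 299 = 682.
The stress band sits at density band 646 from the core base, so 682 − 646 = 36 density bands formed after it.
With 2 density bands per year, 36 / 2 = 18 years.
Counting back 18 years from 2006 CE places the stress band in 2006 − 18 = 1988 CE.

1988 CE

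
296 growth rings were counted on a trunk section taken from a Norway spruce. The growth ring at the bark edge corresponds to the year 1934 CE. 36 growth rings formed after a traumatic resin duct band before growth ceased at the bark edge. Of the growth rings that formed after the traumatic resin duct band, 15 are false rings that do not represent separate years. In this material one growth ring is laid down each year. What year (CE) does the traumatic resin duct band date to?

36 growth rings formed after the traumatic resin duct band.
Removing the 15 false growth rings leaves 36 − 15 = 21 true growth rings beyond the traumatic resin duct band.
The growth ring at the bark edge is 1934 CE, so the traumatic resin duct band dates to 1934 − 21 = 1913 CE.

1913 CE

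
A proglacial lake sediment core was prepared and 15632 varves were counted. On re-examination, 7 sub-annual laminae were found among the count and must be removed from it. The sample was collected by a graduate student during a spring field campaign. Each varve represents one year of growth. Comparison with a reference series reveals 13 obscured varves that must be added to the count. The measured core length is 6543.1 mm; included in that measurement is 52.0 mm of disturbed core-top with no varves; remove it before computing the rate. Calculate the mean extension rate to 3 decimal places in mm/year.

0.415 mm/year

After corrections the count is 15632 − 7 + 13 = 15638 varves.
Net length = 6543.1 − 52.0 = 6491.1 mm.
Mean rate = 6491.1 mm / 15638 years ≈ 0.415 mm/year.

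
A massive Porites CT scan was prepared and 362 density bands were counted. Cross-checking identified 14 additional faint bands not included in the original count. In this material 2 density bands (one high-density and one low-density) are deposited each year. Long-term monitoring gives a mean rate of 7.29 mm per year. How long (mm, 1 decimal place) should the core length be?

1370.5 mm

Adjusted count: 362 + 14 = 376 density bands.
Dividing by 2 density bands per year: 376 / 2 = 188 years.
Predicted length = 7.29 mm/year × 188 years = 1370.5 mm.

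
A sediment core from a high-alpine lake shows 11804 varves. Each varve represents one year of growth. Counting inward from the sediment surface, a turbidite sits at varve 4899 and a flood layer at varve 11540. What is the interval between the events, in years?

11540 − 4899 = 6641 varves lie between the two events.
At one varve per year, 6641 years elapsed between them.

6641 yr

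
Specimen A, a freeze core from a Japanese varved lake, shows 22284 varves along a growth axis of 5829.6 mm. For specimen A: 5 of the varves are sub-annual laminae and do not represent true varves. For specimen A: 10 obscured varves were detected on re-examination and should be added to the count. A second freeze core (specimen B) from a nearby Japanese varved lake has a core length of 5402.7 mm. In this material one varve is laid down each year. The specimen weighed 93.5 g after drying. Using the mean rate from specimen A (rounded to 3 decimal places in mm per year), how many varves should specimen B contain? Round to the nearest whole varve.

Specimen A: adjusted count: 22284 − 5 + 10 = 22289 varves.
A: Extension rate ≈ 5829.6 / 22289 = 0.262 mm/year.
B spans 5402.7 / 0.262 = 20620.99 years ≈ 20621 varves.

20621 varves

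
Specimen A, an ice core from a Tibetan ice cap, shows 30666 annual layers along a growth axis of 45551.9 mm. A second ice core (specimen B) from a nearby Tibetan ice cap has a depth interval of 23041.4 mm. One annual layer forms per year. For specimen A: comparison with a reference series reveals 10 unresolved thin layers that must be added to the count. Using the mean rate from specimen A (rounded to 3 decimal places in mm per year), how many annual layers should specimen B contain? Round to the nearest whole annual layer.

15516 annual layers

Specimen A: true annual layer count = 30666 + 10 = 30676.
A: Extension rate ≈ 45551.9 / 30676 = 1.485 mm/year.
B spans 23041.4 / 1.485 = 15516.09 years ≈ 15516 annual layers.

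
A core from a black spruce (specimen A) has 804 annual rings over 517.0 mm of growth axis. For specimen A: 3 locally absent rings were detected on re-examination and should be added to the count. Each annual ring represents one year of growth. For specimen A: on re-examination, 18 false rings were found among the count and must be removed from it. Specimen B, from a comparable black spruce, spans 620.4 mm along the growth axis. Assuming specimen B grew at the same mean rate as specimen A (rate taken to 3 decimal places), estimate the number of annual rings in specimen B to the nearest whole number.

Specimen A: after corrections the count is 804 − 18 + 3 = 789 annual rings.
A: Mean rate = 517.0 mm / 789 years ≈ 0.655 mm/year.
Specimen B: 620.4 mm / 0.655 mm per year = 947.18 years ≈ 947 annual rings.

947 annual rings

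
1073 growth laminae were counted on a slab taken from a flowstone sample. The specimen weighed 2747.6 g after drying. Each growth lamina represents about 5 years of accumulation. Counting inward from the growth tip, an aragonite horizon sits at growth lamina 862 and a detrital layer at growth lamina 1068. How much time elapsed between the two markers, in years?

1030 years

1068 − 862 = 206 growth laminae lie between the two events.
At 5 years per growth lamina, 206 × 5 = 1030 years.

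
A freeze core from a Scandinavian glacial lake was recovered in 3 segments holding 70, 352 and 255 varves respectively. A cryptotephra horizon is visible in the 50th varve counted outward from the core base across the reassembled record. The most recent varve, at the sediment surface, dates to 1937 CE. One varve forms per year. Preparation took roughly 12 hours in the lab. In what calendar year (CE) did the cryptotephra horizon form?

Total varves = 70 + 352 + 255 = 677.
The cryptotephra horizon sits at varve 50 from the core base, so 677 − 50 = 627 varves formed after it.
Counting back 627 years from 1937 CE places the cryptotephra horizon in 1937 − 627 = 1310 CE.

1310 CE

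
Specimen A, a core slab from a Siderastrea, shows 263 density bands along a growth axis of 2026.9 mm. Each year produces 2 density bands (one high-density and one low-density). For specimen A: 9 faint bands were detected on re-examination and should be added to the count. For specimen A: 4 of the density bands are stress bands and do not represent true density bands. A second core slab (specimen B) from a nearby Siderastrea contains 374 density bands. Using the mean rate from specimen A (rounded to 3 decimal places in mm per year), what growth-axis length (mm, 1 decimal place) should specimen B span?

Specimen A: true density band count = 263 − 4 + 9 = 268.
Specimen A: 268 density bands at 2 per year is 268 / 2 = 134 years.
A: Extension rate ≈ 2026.9 / 134 = 15.126 mm/yr.
Specimen B: 374 density bands at 2 per year is 374 / 2 = 187 years. For B, 15.126 mm/year × 187 years = 2828.6 mm.

2828.6 mm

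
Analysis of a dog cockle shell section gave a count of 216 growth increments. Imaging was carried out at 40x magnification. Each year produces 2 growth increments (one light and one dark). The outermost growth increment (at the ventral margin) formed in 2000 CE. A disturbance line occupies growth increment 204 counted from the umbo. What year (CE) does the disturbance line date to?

The disturbance line sits at growth increment 204 from the umbo, so 216 − 204 = 12 growth increments formed after it.
With 2 growth increments per year, 12 / 2 = 6 years.
2000 − 6 = 1994 CE.

1994 CE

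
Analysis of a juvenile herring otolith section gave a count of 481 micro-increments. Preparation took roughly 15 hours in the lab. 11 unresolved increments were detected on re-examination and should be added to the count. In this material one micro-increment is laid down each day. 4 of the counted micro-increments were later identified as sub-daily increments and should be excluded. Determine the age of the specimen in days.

After corrections the count is 481 − 4 + 11 = 488 micro-increments.
With a one-to-one micro-increment periodicity this is 488 days.

488 days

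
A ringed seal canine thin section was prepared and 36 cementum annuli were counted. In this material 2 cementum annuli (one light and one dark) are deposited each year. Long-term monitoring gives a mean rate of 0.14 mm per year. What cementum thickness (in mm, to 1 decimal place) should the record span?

Dividing by 2 cementum annuli per year: 36 / 2 = 18 years.
18 years at 0.14 mm/year gives 0.14 × 18 = 2.5 mm.

2.5 mm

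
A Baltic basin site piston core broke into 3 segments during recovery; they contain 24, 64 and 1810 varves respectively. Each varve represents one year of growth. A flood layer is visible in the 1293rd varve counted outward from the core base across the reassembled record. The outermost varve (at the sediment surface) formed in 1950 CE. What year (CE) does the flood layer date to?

Total varves = 24 + 64 + 1810 = 1898.
The flood layer sits at varve 1293 from the core base, so 1898 − 1293 = 605 varves formed after it.
Counting back 605 years from 1950 CE places the flood layer in 1950 − 605 = 1345 CE.

1345 CE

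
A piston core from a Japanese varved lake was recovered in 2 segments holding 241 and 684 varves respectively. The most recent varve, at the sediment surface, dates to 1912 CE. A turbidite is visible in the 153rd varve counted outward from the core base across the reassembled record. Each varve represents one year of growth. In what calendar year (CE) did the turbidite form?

Total varves = 241 + 684 = 925.
The turbidite sits at varve 153 from the core base, so 925 − 153 = 772 varves formed after it.
1912 − 772 = 1140 CE.

1140 CE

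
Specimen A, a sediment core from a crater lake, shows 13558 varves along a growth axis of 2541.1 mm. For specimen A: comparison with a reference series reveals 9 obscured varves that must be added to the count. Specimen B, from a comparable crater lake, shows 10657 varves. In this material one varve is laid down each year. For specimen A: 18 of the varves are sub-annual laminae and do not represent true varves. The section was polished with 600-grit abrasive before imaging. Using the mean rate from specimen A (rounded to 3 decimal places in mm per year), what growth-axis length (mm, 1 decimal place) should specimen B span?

Specimen A: adjusted count: 13558 − 18 + 9 = 13549 varves.
A: Extension rate ≈ 2541.1 / 13549 = 0.188 mm per year.
For B, 0.188 mm/year × 10657 years = 2003.5 mm.

2003.5 mm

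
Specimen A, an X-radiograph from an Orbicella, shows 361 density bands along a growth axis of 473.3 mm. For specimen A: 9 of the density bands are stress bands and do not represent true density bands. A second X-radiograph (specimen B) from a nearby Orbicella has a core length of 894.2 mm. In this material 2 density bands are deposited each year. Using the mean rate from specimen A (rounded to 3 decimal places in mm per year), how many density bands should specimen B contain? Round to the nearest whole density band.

665 density bands

Specimen A: after corrections the count is 361 − 9 = 352 density bands.
Specimen A: 352 density bands at 2 per year is 352 / 2 = 176 years.
A: Extension rate ≈ 473.3 / 176 = 2.689 mm/yr.
For B, 894.2 / 2.689 = 332.54 years; at 2 density bands per year that is 332.54 × 2 ≈ 665 density bands.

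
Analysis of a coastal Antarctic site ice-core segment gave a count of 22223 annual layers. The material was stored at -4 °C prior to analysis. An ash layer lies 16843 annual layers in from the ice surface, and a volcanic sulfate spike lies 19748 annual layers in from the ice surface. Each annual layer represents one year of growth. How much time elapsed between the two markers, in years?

2905 years

The two markers are separated by 19748 − 16843 = 2905 annual layers.
One annual layer per year makes the interval 2905 years.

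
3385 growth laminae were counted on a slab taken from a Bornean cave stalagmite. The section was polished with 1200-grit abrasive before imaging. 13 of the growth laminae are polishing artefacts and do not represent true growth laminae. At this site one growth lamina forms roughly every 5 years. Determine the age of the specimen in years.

Adjusted count: 3385 − 13 = 3372 growth laminae.
At 5 years per growth lamina, 3372 × 5 = 16860 years.

16860 years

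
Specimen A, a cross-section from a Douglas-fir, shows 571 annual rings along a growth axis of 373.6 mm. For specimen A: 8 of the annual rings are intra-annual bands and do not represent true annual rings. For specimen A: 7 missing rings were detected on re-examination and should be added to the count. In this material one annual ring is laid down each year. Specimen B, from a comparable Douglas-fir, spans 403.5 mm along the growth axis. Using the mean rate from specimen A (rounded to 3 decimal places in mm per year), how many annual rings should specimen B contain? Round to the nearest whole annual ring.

616 annual rings

Specimen A: true annual ring count = 571 − 8 + 7 = 570.
A: Extension rate ≈ 373.6 / 570 = 0.655 mm/year.
B spans 403.5 / 0.655 = 616.03 years ≈ 616 annual rings.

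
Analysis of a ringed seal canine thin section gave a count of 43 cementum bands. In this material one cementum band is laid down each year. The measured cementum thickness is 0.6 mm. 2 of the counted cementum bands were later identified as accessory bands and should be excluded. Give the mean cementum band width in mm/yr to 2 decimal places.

True cementum band count = 43 − 2 = 41.
0.6 mm over 41 years gives 0.6 / 41 ≈ 0.01 mm/yr.

0.01 mm/yr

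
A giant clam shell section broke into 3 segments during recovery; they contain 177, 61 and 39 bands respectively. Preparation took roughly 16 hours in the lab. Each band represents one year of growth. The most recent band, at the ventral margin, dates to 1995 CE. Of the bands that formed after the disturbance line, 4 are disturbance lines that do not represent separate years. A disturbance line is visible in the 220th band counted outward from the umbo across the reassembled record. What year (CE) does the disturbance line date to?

1942 CE

Total bands = 177 + 61 + 39 = 277.
Between band 220 and the ventral margin there are 277 − 220 = 57 bands.
Removing the 4 false bands leaves 57 − 4 = 53 true bands beyond the disturbance line.
The band at the ventral margin is 1995 CE, so the disturbance line dates to 1995 − 53 = 1942 CE.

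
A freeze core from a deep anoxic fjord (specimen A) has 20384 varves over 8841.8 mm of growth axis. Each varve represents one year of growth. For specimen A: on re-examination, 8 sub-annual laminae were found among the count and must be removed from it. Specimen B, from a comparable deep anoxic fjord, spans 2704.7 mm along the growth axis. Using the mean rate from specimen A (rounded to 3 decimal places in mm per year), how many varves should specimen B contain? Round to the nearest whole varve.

6232 varves

Specimen A: true varve count = 20384 − 8 = 20376.
A: Mean rate = 8841.8 mm / 20376 years ≈ 0.434 mm/year.
Specimen B: 2704.7 mm / 0.434 mm per year = 6232.03 years ≈ 6232 varves.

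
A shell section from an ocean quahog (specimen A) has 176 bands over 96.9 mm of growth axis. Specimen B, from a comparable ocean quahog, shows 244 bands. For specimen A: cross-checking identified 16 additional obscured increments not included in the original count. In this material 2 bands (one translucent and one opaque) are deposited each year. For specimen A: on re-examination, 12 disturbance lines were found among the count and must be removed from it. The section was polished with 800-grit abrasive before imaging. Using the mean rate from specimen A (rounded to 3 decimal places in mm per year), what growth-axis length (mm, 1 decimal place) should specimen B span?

Specimen A: after corrections the count is 176 − 12 + 16 = 180 bands.
Specimen A: 180 bands at 2 per year is 180 / 2 = 90 years.
A: Extension rate ≈ 96.9 / 90 = 1.077 mm/year.
Specimen B: 244 bands at 2 per year is 244 / 2 = 122 years. Length of B = 1.077 × 122 = 131.4 mm.

131.4 mm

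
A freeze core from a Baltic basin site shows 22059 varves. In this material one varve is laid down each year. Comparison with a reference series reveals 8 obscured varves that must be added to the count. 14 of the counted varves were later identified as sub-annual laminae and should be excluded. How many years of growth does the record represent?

True varve count = 22059 − 14 + 8 = 22053.
One varve per year makes the duration 22053 years.

22053 years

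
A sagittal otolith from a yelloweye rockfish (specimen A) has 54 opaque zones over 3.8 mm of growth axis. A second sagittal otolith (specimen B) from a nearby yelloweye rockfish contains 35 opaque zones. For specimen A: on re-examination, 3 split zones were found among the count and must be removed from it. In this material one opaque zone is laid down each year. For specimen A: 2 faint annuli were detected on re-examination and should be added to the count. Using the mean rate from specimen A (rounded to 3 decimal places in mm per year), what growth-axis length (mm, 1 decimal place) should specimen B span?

Specimen A: adjusted count: 54 − 3 + 2 = 53 opaque zones.
A: Mean rate = 3.8 mm / 53 years ≈ 0.072 mm/yr.
B's length ≈ 0.072 × 35 = 2.5 mm.

2.5 mm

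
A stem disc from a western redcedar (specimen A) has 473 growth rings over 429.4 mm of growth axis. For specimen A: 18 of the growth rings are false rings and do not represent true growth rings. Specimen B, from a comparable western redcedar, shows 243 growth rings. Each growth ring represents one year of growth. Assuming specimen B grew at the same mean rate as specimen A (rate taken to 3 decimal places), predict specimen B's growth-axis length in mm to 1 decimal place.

Specimen A: correcting the raw count gives 473 − 18 = 455 true growth rings.
A: Extension rate ≈ 429.4 / 455 = 0.944 mm/yr.
B's length ≈ 0.944 × 243 = 229.4 mm.

229.4 mm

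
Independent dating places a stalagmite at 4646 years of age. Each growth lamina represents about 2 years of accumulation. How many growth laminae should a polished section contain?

2323 growth laminae

One growth lamina every 2 years means 4646 / 2 = 2323 growth laminae.
So 2323 growth laminae should be present.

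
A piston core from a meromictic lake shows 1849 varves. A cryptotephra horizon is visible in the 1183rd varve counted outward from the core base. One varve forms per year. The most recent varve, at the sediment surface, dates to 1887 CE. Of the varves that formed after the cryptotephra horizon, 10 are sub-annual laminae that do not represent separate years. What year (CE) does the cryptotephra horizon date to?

1231 CE

The cryptotephra horizon sits at varve 1183 from the core base, so 1849 − 1183 = 666 varves formed after it.
Removing the 10 false varves leaves 666 − 10 = 656 true varves beyond the cryptotephra horizon.
Counting back 656 years from 1887 CE places the cryptotephra horizon in 1887 − 656 = 1231 CE.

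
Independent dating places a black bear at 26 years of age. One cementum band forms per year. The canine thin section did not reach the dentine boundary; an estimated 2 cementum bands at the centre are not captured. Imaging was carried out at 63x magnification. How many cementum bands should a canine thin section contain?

One cementum band per year gives 26 cementum bands over 26 years.
Less the 2 uncaptured cementum bands: 26 − 2 = 24.

24 cementum bands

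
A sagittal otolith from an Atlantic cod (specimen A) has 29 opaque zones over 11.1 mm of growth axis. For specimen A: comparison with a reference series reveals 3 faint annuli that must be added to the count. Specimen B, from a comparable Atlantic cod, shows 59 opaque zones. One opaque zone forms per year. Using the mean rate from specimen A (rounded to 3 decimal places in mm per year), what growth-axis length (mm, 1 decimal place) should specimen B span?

Specimen A: after corrections the count is 29 + 3 = 32 opaque zones.
A: Mean rate = 11.1 mm / 32 years ≈ 0.347 mm/year.
For B, 0.347 mm/year × 59 years = 20.5 mm.

20.5 mm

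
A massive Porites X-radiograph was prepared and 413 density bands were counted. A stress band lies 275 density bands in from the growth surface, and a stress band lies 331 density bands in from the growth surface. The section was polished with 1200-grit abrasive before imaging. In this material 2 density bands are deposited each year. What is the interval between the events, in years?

331 − 275 = 56 density bands lie between the two events.
Dividing by 2 density bands per year: 56 / 2 = 28 years.

28 years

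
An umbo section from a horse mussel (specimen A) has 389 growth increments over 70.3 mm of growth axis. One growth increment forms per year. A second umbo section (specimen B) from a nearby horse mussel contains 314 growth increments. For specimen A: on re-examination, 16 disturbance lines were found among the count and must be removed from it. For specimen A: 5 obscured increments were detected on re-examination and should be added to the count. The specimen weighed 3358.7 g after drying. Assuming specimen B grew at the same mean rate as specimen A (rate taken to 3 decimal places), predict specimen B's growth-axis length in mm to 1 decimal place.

Specimen A: after corrections the count is 389 − 16 + 5 = 378 growth increments.
A: 70.3 mm over 378 years gives 70.3 / 378 ≈ 0.186 mm per year.
Length of B = 0.186 × 314 = 58.4 mm.

58.4 mm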